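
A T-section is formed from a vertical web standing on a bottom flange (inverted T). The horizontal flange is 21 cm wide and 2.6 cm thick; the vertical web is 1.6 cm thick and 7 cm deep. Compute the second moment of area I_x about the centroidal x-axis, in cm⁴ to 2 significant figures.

Split into non-overlapping primitives; take the origin at the lower-left of the bounding box.
Flange: 21 × 2.6, A = 54.6 cm², y = 1.3 cm, Ī = 30.76 cm⁴.
Web: 1.6 × 7, A = 11.2 cm², y = 6.1 cm, Ī = 45.73 cm⁴.
Centroid: ȳ = ΣA·y / ΣA = 2.117 cm.
Transfer each piece to the centroidal x-axis using Ī + A·d² with d = y − 2.117:
  flange: d = -0.817 cm → contributes +67.2 cm⁴
  web: d = 3.983 cm → contributes +223.4 cm⁴
Total I = 290.6 cm⁴.

I_x ≈ 290 cm⁴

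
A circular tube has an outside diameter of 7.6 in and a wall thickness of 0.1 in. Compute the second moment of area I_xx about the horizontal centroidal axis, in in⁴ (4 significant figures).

I_xx ≈ 16.57 in⁴

Decompose the section into non-overlapping parts with the origin at the bottom-left of its bounding rectangle.
Outer circle: ⌀7.6, A = 45.3646 in², y = 3.8 in, Ī = 163.766 in⁴.
Bore (subtracted): ⌀7.4, A = 43.0084 in², y = 3.8 in, Ī = 147.196 in⁴.
By symmetry the centroid is at mid-height, ȳ = 3.8 in.
All pieces are centred on the horizontal centroidal axis, so I = ΣĪ (holes subtracted) = 16.5699 in⁴.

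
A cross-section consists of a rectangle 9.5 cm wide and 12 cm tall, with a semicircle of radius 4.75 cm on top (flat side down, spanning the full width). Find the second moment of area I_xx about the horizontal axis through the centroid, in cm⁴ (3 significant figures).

I_xx ≈ 3160 cm⁴

Treat the section as a set of non-overlapping primitives; coordinates are from the bounding-box lower-left.
Rectangular body: 9.5 × 12, A = 114 cm², y = 6 cm, Ī = 1 368 cm⁴.
Semicircular cap: semicircle r = 4.75, A = 35.441 cm², y = 14.016 cm, Ī = 55.874 cm⁴.
Centroid: ȳ = ΣA·y / ΣA = 7.901 cm.
Transfer each piece to the horizontal axis through the centroid using Ī + A·d² with d = y − 7.901:
  rectangular body: d = -1.901 cm → contributes +1 780 cm⁴
  semicircular cap: d = 6.1149 cm → contributes +1381.1 cm⁴
Total I = 3161.1 cm⁴.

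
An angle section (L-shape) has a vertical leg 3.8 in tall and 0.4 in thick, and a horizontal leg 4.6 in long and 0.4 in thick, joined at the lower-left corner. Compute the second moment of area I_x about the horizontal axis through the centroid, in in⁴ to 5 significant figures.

I_x ≈ 4.1577 in⁴

Decompose the section into non-overlapping parts with the origin at the bottom-left of its bounding rectangle.
Vertical leg: 0.4 × 3.8, A = 1.52 in², y = 1.9 in, Ī = 1.829067 in⁴.
Horizontal leg (remainder): 4.2 × 0.4, A = 1.68 in², y = 0.2 in, Ī = 0.0224 in⁴.
Centroid: ȳ = ΣA·y / ΣA = 1.0075 in.
Transfer each piece to the horizontal axis through the centroid using Ī + A·d² with d = y − 1.0075:
  vertical leg: d = 0.8925 in → contributes +3.039832 in⁴
  horizontal leg (remainder): d = -0.8075 in → contributes +1.117855 in⁴
Total I = 4.157687 in⁴.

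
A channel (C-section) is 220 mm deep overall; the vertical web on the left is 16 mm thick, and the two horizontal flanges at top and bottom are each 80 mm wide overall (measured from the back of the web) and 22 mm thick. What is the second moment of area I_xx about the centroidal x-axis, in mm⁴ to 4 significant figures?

I_xx ≈ 4.191 × 10⁷ mm⁴

Split into non-overlapping primitives; take the origin at the lower-left of the bounding box.
Web: 16 × 220, A = 3 520 mm², y = 110 mm, Ī = 14 197 333 mm⁴.
Top flange (beyond web): 64 × 22, A = 1 408 mm², y = 209 mm, Ī = 56789.3 mm⁴.
Bottom flange (beyond web): 64 × 22, A = 1 408 mm², y = 11 mm, Ī = 56789.3 mm⁴.
By symmetry the centroid is at mid-height, ȳ = 110 mm.
Transfer each piece to the centroidal x-axis using Ī + A·d² with d = y − 110:
  web: d = 0 mm → contributes +14 197 333 mm⁴
  top flange (beyond web): d = 99 mm → contributes +13 856 597 mm⁴
  bottom flange (beyond web): d = -99 mm → contributes +13 856 597 mm⁴
Total I = 41 910 528 mm⁴.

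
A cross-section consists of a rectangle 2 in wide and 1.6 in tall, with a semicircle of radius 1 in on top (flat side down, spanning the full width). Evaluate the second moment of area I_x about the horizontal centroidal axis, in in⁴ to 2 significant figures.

Split into non-overlapping primitives; take the origin at the lower-left of the bounding box.
Rectangular body: 2 × 1.6, A = 3.2 in², y = 0.8 in, Ī = 0.6827 in⁴.
Semicircular cap: semicircle r = 1, A = 1.571 in², y = 2.024 in, Ī = 0.1098 in⁴.
Centroid: ȳ = ΣA·y / ΣA = 1.203 in.
Transfer each piece to the horizontal centroidal axis using Ī + A·d² with d = y − 1.203:
  rectangular body: d = -0.4031 in → contributes +1.203 in⁴
  semicircular cap: d = 0.8213 in → contributes +1.169 in⁴
Total I = 2.372 in⁴.

I_x ≈ 2.4 in⁴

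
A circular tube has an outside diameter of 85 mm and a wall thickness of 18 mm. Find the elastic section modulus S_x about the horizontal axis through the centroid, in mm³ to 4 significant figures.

Split into non-overlapping primitives; take the origin at the lower-left of the bounding box.
Outer circle: ⌀85, A = 5674.5 mm², y = 42.5 mm, Ī = 2 562 392 mm⁴.
Bore (subtracted): ⌀49, A = 1885.74 mm², y = 42.5 mm, Ī = 282 979 mm⁴.
By symmetry the centroid is at mid-height, ȳ = 42.5 mm.
All pieces are centred on the horizontal axis through the centroid, so I = ΣĪ (holes subtracted) = 2 279 413 mm⁴.
Extreme fibre distance c = 42.5 mm; S = I/c = 53633.3 mm³.

S_x ≈ 5.363 × 10⁴ mm³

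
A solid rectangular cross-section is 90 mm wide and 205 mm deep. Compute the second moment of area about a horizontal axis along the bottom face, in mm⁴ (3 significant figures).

I_base ≈ 2.58 × 10⁸ mm⁴

The section: 90 × 205, A = 18 450 mm², y = 102.5 mm, Ī = 64 613 438 mm⁴.
Transfer it to the base of the section using Ī + A·d² with d = y − 0:
  the section: d = 102.5 mm → contributes +258 453 750 mm⁴
Total I = 258 453 750 mm⁴.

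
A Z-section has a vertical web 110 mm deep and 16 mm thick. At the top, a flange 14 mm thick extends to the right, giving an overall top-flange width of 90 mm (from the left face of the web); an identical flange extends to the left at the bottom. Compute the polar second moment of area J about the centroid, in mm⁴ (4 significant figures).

J ≈ 1.176 × 10⁷ mm⁴

Split into non-overlapping primitives; take the origin at the lower-left of the bounding box.
Web: 16 × 110, A = 1 760 mm², y = 55 mm, Ī = 1 774 667 mm⁴.
Top flange (beyond web): 74 × 14, A = 1 036 mm², y = 103 mm, Ī = 16921.3 mm⁴.
Bottom flange (beyond web): 74 × 14, A = 1 036 mm², y = 7 mm, Ī = 16921.3 mm⁴.
Centroid: ȳ = ΣA·y / ΣA = 55 mm.
Transfer each piece to the centroidal x-axis using Ī + A·d² with d = y − 55:
  web: d = 0 mm → contributes +1 774 667 mm⁴
  top flange (beyond web): d = 48 mm → contributes +2 403 865 mm⁴
  bottom flange (beyond web): d = -48 mm → contributes +2 403 865 mm⁴
Total I = 6 582 397 mm⁴.
For the y-axis: x̄ = 82 mm.
Repeating about the centroidal y-axis gives I_y = 5 178 869 mm⁴.
Polar second moment: J = I_x + I_y = 11 761 267 mm⁴.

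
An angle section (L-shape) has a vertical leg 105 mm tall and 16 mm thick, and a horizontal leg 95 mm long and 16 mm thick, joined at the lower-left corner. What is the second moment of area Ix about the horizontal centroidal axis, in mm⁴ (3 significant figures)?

Decompose the section into non-overlapping parts with the origin at the bottom-left of its bounding rectangle.
Vertical leg: 16 × 105, A = 1 680 mm², y = 52.5 mm, Ī = 1 543 500 mm⁴.
Horizontal leg (remainder): 79 × 16, A = 1 264 mm², y = 8 mm, Ī = 26 965 mm⁴.
Centroid: ȳ = ΣA·y / ΣA = 33.394 mm.
Transfer each piece to the horizontal centroidal axis using Ī + A·d² with d = y − 33.394:
  vertical leg: d = 19.106 mm → contributes +2 156 765 mm⁴
  horizontal leg (remainder): d = -25.394 mm → contributes +842 064 mm⁴
Total I = 2 998 828 mm⁴.

Ix ≈ 3.00 × 10⁶ mm⁴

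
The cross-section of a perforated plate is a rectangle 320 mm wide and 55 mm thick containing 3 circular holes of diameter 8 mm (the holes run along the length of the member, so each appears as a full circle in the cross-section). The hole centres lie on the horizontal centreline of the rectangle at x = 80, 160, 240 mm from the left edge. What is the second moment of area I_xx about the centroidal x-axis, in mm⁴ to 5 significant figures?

I_xx ≈ 4.4361 × 10⁶ mm⁴

Break the section into simple shapes (no overlaps), measuring from the bottom-left corner of the bounding box.
Plate: 320 × 55, A = 17 600 mm², y = 27.5 mm, Ī = 4 436 667 mm⁴.
Hole 1 (subtracted): ⌀8, A = 50.26548 mm², y = 27.5 mm, Ī = 201.0619 mm⁴.
Hole 2 (subtracted): ⌀8, A = 50.26548 mm², y = 27.5 mm, Ī = 201.0619 mm⁴.
Hole 3 (subtracted): ⌀8, A = 50.26548 mm², y = 27.5 mm, Ī = 201.0619 mm⁴.
By symmetry the centroid is at mid-height, ȳ = 27.5 mm.
All pieces are centred on the centroidal x-axis, so I = ΣĪ (holes subtracted) = 4 436 063 mm⁴.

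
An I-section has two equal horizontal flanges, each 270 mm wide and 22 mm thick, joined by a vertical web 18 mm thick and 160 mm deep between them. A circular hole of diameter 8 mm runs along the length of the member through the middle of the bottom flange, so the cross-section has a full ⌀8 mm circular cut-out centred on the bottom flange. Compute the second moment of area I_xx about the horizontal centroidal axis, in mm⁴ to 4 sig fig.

Split into non-overlapping primitives; take the origin at the lower-left of the bounding box.
Bottom flange: 270 × 22, A = 5 940 mm², y = 11 mm, Ī = 239 580 mm⁴.
Web: 18 × 160, A = 2 880 mm², y = 102 mm, Ī = 6 144 000 mm⁴.
Top flange: 270 × 22, A = 5 940 mm², y = 193 mm, Ī = 239 580 mm⁴.
Hole (subtracted): ⌀8, A = 50.2655 mm², y = 11 mm, Ī = 201.062 mm⁴.
Centroid: ȳ = ΣA·y / ΣA = 102.311 mm.
Transfer each piece to the horizontal centroidal axis using Ī + A·d² with d = y − 102.311:
  bottom flange: d = -91.311 mm → contributes +49 765 468 mm⁴
  web: d = -0.310961 mm → contributes +6 144 278 mm⁴
  top flange: d = 90.689 mm → contributes +49 093 120 mm⁴
  hole: d = -91.311 mm → contributes −419 299 mm⁴
Total I = 104 583 568 mm⁴.

I_xx ≈ 1.046 × 10⁸ mm⁴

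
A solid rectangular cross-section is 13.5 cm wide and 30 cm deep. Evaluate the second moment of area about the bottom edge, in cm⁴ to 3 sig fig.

The section: 13.5 × 30, A = 405 cm², y = 15 cm, Ī = 30 375 cm⁴.
Transfer it to a horizontal axis along the bottom face using Ī + A·d² with d = y − 0:
  the section: d = 15 cm → contributes +121 500 cm⁴
Total I = 121 500 cm⁴.

I_base ≈ 1.22 × 10⁵ cm⁴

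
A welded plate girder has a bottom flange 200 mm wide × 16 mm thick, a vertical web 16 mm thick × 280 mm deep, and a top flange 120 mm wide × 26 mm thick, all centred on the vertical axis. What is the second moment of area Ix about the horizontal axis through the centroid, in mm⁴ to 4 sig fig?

Break the section into simple shapes (no overlaps), measuring from the bottom-left corner of the bounding box.
Bottom plate: 200 × 16, A = 3 200 mm², y = 8 mm, Ī = 68266.7 mm⁴.
Web plate: 16 × 280, A = 4 480 mm², y = 156 mm, Ī = 29 269 333 mm⁴.
Top plate: 120 × 26, A = 3 120 mm², y = 309 mm, Ī = 175 760 mm⁴.
Centroid: ȳ = ΣA·y / ΣA = 156.348 mm.
Transfer each piece to the horizontal axis through the centroid using Ī + A·d² with d = y − 156.348:
  bottom plate: d = -148.348 mm → contributes +70 491 220 mm⁴
  web plate: d = -0.348148 mm → contributes +29 269 876 mm⁴
  top plate: d = 152.652 mm → contributes +72 879 834 mm⁴
Total I = 172 640 931 mm⁴.

Ix ≈ 1.726 × 10⁸ mm⁴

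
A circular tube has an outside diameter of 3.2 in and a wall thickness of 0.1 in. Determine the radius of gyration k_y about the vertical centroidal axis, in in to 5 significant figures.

Break the section into simple shapes (no overlaps), measuring from the bottom-left corner of the bounding box.
Outer circle: ⌀3.2, A = 8.042477 in², x = 1.6 in, Ī = 5.147185 in⁴.
Bore (subtracted): ⌀3, A = 7.068583 in², x = 1.6 in, Ī = 3.976078 in⁴.
By symmetry the centroid is at mid-width, x̄ = 1.6 in.
All pieces are centred on the vertical centroidal axis, so I = ΣĪ (holes subtracted) = 1.171107 in⁴.
Radius of gyration: k = √(I/A) = √(1.171107 / 0.9738937) = 1.096586 in.

k_y ≈ 1.0966 in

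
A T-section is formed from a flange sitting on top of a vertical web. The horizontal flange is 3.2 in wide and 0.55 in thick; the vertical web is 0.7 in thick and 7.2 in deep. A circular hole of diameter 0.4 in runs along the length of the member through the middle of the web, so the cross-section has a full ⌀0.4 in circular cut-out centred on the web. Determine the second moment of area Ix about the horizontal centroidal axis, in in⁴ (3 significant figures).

Ix ≈ 41.3 in⁴

Treat the section as a set of non-overlapping primitives; coordinates are from the bounding-box lower-left.
Flange: 3.2 × 0.55, A = 1.76 in², y = 7.475 in, Ī = 0.044367 in⁴.
Web: 0.7 × 7.2, A = 5.04 in², y = 3.6 in, Ī = 21.773 in⁴.
Hole (subtracted): ⌀0.4, A = 0.12566 in², y = 3.6 in, Ī = 0.0012566 in⁴.
Centroid: ȳ = ΣA·y / ΣA = 4.6218 in.
Transfer each piece to the horizontal centroidal axis using Ī + A·d² with d = y − 4.6218:
  flange: d = 2.8532 in → contributes +14.372 in⁴
  web: d = -1.0218 in → contributes +27.035 in⁴
  hole: d = -1.0218 in → contributes −0.13247 in⁴
Total I = 41.275 in⁴.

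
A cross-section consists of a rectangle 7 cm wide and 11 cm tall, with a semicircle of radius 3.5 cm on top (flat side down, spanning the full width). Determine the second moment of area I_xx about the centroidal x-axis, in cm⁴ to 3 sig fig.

Break the section into simple shapes (no overlaps), measuring from the bottom-left corner of the bounding box.
Rectangular body: 7 × 11, A = 77 cm², y = 5.5 cm, Ī = 776.42 cm⁴.
Semicircular cap: semicircle r = 3.5, A = 19.242 cm², y = 12.485 cm, Ī = 16.47 cm⁴.
Centroid: ȳ = ΣA·y / ΣA = 6.8966 cm.
Transfer each piece to the centroidal x-axis using Ī + A·d² with d = y − 6.8966:
  rectangular body: d = -1.3966 cm → contributes +926.61 cm⁴
  semicircular cap: d = 5.5888 cm → contributes +617.5 cm⁴
Total I = 1544.1 cm⁴.

I_xx ≈ 1540 cm⁴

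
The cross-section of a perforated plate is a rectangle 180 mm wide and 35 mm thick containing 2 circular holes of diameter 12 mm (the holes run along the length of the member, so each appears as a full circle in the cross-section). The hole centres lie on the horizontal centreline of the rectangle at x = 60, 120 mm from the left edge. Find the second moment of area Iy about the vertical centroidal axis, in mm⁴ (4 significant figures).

Treat the section as a set of non-overlapping primitives; coordinates are from the bounding-box lower-left.
Plate: 180 × 35, A = 6 300 mm², x = 90 mm, Ī = 17 010 000 mm⁴.
Hole 1 (subtracted): ⌀12, A = 113.097 mm², x = 60 mm, Ī = 1017.88 mm⁴.
Hole 2 (subtracted): ⌀12, A = 113.097 mm², x = 120 mm, Ī = 1017.88 mm⁴.
By symmetry the centroid is at mid-width, x̄ = 90 mm.
Transfer each piece to the vertical centroidal axis using Ī + A·d² with d = x − 90:
  plate: d = 0 mm → contributes +17 010 000 mm⁴
  hole 1: d = -30 mm → contributes −102 805 mm⁴
  hole 2: d = 30 mm → contributes −102 805 mm⁴
Total I = 16 804 389 mm⁴.

Iy ≈ 1.680 × 10⁷ mm⁴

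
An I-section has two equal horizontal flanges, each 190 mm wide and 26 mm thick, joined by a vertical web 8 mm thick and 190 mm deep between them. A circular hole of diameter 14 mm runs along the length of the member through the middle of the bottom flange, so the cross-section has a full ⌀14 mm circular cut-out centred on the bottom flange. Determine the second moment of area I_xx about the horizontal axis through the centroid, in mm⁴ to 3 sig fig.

I_xx ≈ 1.19 × 10⁸ mm⁴

Break the section into simple shapes (no overlaps), measuring from the bottom-left corner of the bounding box.
Bottom flange: 190 × 26, A = 4 940 mm², y = 13 mm, Ī = 278 287 mm⁴.
Web: 8 × 190, A = 1 520 mm², y = 121 mm, Ī = 4 572 667 mm⁴.
Top flange: 190 × 26, A = 4 940 mm², y = 229 mm, Ī = 278 287 mm⁴.
Hole (subtracted): ⌀14, A = 153.94 mm², y = 13 mm, Ī = 1885.7 mm⁴.
Centroid: ȳ = ΣA·y / ΣA = 122.48 mm.
Transfer each piece to the horizontal axis through the centroid using Ī + A·d² with d = y − 122.48:
  bottom flange: d = -109.48 mm → contributes +59 486 672 mm⁴
  web: d = -1.4783 mm → contributes +4 575 989 mm⁴
  top flange: d = 106.52 mm → contributes +56 331 813 mm⁴
  hole: d = -109.48 mm → contributes −1 846 911 mm⁴
Total I = 118 547 563 mm⁴.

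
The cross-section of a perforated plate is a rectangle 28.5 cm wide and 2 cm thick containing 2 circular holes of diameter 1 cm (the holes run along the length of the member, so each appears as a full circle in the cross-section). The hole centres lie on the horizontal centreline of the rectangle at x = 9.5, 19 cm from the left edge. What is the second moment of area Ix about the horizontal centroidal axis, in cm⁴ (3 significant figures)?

Split into non-overlapping primitives; take the origin at the lower-left of the bounding box.
Plate: 28.5 × 2, A = 57 cm², y = 1 cm, Ī = 19 cm⁴.
Hole 1 (subtracted): ⌀1, A = 0.7854 cm², y = 1 cm, Ī = 0.049087 cm⁴.
Hole 2 (subtracted): ⌀1, A = 0.7854 cm², y = 1 cm, Ī = 0.049087 cm⁴.
By symmetry the centroid is at mid-height, ȳ = 1 cm.
All pieces are centred on the horizontal centroidal axis, so I = ΣĪ (holes subtracted) = 18.902 cm⁴.

Ix ≈ 18.9 cm⁴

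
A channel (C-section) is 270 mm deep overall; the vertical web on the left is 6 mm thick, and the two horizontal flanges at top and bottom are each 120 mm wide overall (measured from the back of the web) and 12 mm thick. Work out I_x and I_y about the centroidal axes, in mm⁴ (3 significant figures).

Split into non-overlapping primitives; take the origin at the lower-left of the bounding box.
Web: 6 × 270, A = 1 620 mm², y = 135 mm, Ī = 9 841 500 mm⁴.
Top flange (beyond web): 114 × 12, A = 1 368 mm², y = 264 mm, Ī = 16 416 mm⁴.
Bottom flange (beyond web): 114 × 12, A = 1 368 mm², y = 6 mm, Ī = 16 416 mm⁴.
By symmetry the centroid is at mid-height, ȳ = 135 mm.
Transfer each piece to the centroidal x-axis using Ī + A·d² with d = y − 135:
  web: d = 0 mm → contributes +9 841 500 mm⁴
  top flange (beyond web): d = 129 mm → contributes +22 781 304 mm⁴
  bottom flange (beyond web): d = -129 mm → contributes +22 781 304 mm⁴
Total I = 55 404 108 mm⁴.
For the y-axis: x̄ = 40.686 mm.
Repeating about the centroidal y-axis gives I_y = 6 631 022 mm⁴.

I_x ≈ 5.54 × 10⁷ mm⁴, I_y ≈ 6.63 × 10⁶ mm⁴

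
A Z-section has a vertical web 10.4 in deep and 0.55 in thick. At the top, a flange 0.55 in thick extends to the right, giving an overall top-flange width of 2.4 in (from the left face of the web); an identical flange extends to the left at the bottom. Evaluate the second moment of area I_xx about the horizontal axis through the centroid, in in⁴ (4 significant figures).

I_xx ≈ 101.0 in⁴

Break the section into simple shapes (no overlaps), measuring from the bottom-left corner of the bounding box.
Web: 0.55 × 10.4, A = 5.72 in², y = 5.2 in, Ī = 51.5563 in⁴.
Top flange (beyond web): 1.85 × 0.55, A = 1.0175 in², y = 10.125 in, Ī = 0.0256495 in⁴.
Bottom flange (beyond web): 1.85 × 0.55, A = 1.0175 in², y = 0.275 in, Ī = 0.0256495 in⁴.
Centroid: ȳ = ΣA·y / ΣA = 5.2 in.
Transfer each piece to the horizontal axis through the centroid using Ī + A·d² with d = y − 5.2:
  web: d = 0 in → contributes +51.5563 in⁴
  top flange (beyond web): d = 4.925 in → contributes +24.7057 in⁴
  bottom flange (beyond web): d = -4.925 in → contributes +24.7057 in⁴
Total I = 100.968 in⁴.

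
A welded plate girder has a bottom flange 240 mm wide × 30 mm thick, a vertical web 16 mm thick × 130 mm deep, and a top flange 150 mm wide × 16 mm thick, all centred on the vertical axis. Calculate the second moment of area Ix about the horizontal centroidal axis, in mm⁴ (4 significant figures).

Decompose the section into non-overlapping parts with the origin at the bottom-left of its bounding rectangle.
Bottom plate: 240 × 30, A = 7 200 mm², y = 15 mm, Ī = 540 000 mm⁴.
Web plate: 16 × 130, A = 2 080 mm², y = 95 mm, Ī = 2 929 333 mm⁴.
Top plate: 150 × 16, A = 2 400 mm², y = 168 mm, Ī = 51 200 mm⁴.
Centroid: ȳ = ΣA·y / ΣA = 60.6849 mm.
Transfer each piece to the horizontal centroidal axis using Ī + A·d² with d = y − 60.6849:
  bottom plate: d = -45.6849 mm → contributes +15 567 213 mm⁴
  web plate: d = 34.3151 mm → contributes +5 378 583 mm⁴
  top plate: d = 107.315 mm → contributes +27 690 857 mm⁴
Total I = 48 636 654 mm⁴.

Ix ≈ 4.864 × 10⁷ mm⁴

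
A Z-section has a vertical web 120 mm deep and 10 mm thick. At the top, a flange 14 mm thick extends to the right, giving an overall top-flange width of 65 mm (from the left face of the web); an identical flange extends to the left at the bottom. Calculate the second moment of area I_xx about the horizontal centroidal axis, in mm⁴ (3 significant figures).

Break the section into simple shapes (no overlaps), measuring from the bottom-left corner of the bounding box.
Web: 10 × 120, A = 1 200 mm², y = 60 mm, Ī = 1 440 000 mm⁴.
Top flange (beyond web): 55 × 14, A = 770 mm², y = 113 mm, Ī = 12 577 mm⁴.
Bottom flange (beyond web): 55 × 14, A = 770 mm², y = 7 mm, Ī = 12 577 mm⁴.
Centroid: ȳ = ΣA·y / ΣA = 60 mm.
Transfer each piece to the horizontal centroidal axis using Ī + A·d² with d = y − 60:
  web: d = 0 mm → contributes +1 440 000 mm⁴
  top flange (beyond web): d = 53 mm → contributes +2 175 507 mm⁴
  bottom flange (beyond web): d = -53 mm → contributes +2 175 507 mm⁴
Total I = 5 791 013 mm⁴.

I_xx ≈ 5.79 × 10⁶ mm⁴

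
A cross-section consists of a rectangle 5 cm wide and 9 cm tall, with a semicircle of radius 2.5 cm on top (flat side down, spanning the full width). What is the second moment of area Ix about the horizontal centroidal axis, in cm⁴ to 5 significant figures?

Ix ≈ 557.27 cm⁴

Break the section into simple shapes (no overlaps), measuring from the bottom-left corner of the bounding box.
Rectangular body: 5 × 9, A = 45 cm², y = 4.5 cm, Ī = 303.75 cm⁴.
Semicircular cap: semicircle r = 2.5, A = 9.817477 cm², y = 10.06103 cm, Ī = 4.287381 cm⁴.
Centroid: ȳ = ΣA·y / ΣA = 5.495947 cm.
Transfer each piece to the horizontal centroidal axis using Ī + A·d² with d = y − 5.495947:
  rectangular body: d = -0.9959472 cm → contributes +348.386 cm⁴
  semicircular cap: d = 4.565086 cm → contributes +208.8837 cm⁴
Total I = 557.2697 cm⁴.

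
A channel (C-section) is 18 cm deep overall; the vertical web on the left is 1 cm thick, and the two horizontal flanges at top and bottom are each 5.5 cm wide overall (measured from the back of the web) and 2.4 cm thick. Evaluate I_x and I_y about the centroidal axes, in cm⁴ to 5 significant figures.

Decompose the section into non-overlapping parts with the origin at the bottom-left of its bounding rectangle.
Web: 1 × 18, A = 18 cm², y = 9 cm, Ī = 486 cm⁴.
Top flange (beyond web): 4.5 × 2.4, A = 10.8 cm², y = 16.8 cm, Ī = 5.184 cm⁴.
Bottom flange (beyond web): 4.5 × 2.4, A = 10.8 cm², y = 1.2 cm, Ī = 5.184 cm⁴.
By symmetry the centroid is at mid-height, ȳ = 9 cm.
Transfer each piece to the centroidal x-axis using Ī + A·d² with d = y − 9:
  web: d = 0 cm → contributes +486 cm⁴
  top flange (beyond web): d = 7.8 cm → contributes +662.256 cm⁴
  bottom flange (beyond web): d = -7.8 cm → contributes +662.256 cm⁴
Total I = 1810.512 cm⁴.
For the y-axis: x̄ = 2 cm.
Repeating about the centroidal y-axis gives I_y = 112.2 cm⁴.

I_x ≈ 1810.5 cm⁴, I_y ≈ 112.20 cm⁴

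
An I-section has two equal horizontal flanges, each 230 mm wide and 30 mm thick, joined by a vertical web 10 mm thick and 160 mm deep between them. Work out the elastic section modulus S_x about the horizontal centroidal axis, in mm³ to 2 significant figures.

S_x ≈ 1.2 × 10⁶ mm³

Split into non-overlapping primitives; take the origin at the lower-left of the bounding box.
Bottom flange: 230 × 30, A = 6 900 mm², y = 15 mm, Ī = 517 500 mm⁴.
Web: 10 × 160, A = 1 600 mm², y = 110 mm, Ī = 3 413 333 mm⁴.
Top flange: 230 × 30, A = 6 900 mm², y = 205 mm, Ī = 517 500 mm⁴.
By symmetry the centroid is at mid-height, ȳ = 110 mm.
Transfer each piece to the horizontal centroidal axis using Ī + A·d² with d = y − 110:
  bottom flange: d = -95 mm → contributes +62 790 000 mm⁴
  web: d = 0 mm → contributes +3 413 333 mm⁴
  top flange: d = 95 mm → contributes +62 790 000 mm⁴
Total I = 128 993 333 mm⁴.
Extreme fibre distance c = 110 mm; S = I/c = 1 172 667 mm³.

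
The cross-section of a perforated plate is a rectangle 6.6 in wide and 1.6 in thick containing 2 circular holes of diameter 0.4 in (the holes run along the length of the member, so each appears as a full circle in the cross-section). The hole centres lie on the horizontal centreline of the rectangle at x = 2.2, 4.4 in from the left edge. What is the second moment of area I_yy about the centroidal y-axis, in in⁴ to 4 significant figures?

I_yy ≈ 38.03 in⁴

Break the section into simple shapes (no overlaps), measuring from the bottom-left corner of the bounding box.
Plate: 6.6 × 1.6, A = 10.56 in², x = 3.3 in, Ī = 38.3328 in⁴.
Hole 1 (subtracted): ⌀0.4, A = 0.125664 in², x = 2.2 in, Ī = 0.00125664 in⁴.
Hole 2 (subtracted): ⌀0.4, A = 0.125664 in², x = 4.4 in, Ī = 0.00125664 in⁴.
By symmetry the centroid is at mid-width, x̄ = 3.3 in.
Transfer each piece to the centroidal y-axis using Ī + A·d² with d = x − 3.3:
  plate: d = 0 in → contributes +38.3328 in⁴
  hole 1: d = -1.1 in → contributes −0.15331 in⁴
  hole 2: d = 1.1 in → contributes −0.15331 in⁴
Total I = 38.0262 in⁴.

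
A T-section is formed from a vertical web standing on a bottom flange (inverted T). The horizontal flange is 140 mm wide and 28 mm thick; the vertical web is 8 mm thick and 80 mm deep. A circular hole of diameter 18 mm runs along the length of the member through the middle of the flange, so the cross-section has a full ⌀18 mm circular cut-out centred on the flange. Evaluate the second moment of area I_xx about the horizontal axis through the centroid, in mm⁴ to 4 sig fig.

Decompose the section into non-overlapping parts with the origin at the bottom-left of its bounding rectangle.
Flange: 140 × 28, A = 3 920 mm², y = 14 mm, Ī = 256 107 mm⁴.
Web: 8 × 80, A = 640 mm², y = 68 mm, Ī = 341 333 mm⁴.
Hole (subtracted): ⌀18, A = 254.469 mm², y = 14 mm, Ī = 5 153 mm⁴.
Centroid: ȳ = ΣA·y / ΣA = 22.0269 mm.
Transfer each piece to the horizontal axis through the centroid using Ī + A·d² with d = y − 22.0269:
  flange: d = -8.02688 mm → contributes +508 676 mm⁴
  web: d = 45.9731 mm → contributes +1 693 991 mm⁴
  hole: d = -8.02688 mm → contributes −21548.7 mm⁴
Total I = 2 181 118 mm⁴.

I_xx ≈ 2.181 × 10⁶ mm⁴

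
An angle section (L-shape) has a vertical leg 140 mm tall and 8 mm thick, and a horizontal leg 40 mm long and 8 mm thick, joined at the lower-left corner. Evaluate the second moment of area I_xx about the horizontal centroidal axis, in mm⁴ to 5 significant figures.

Split into non-overlapping primitives; take the origin at the lower-left of the bounding box.
Vertical leg: 8 × 140, A = 1 120 mm², y = 70 mm, Ī = 1 829 333 mm⁴.
Horizontal leg (remainder): 32 × 8, A = 256 mm², y = 4 mm, Ī = 1365.333 mm⁴.
Centroid: ȳ = ΣA·y / ΣA = 57.72093 mm.
Transfer each piece to the horizontal centroidal axis using Ī + A·d² with d = y − 57.72093:
  vertical leg: d = 12.27907 mm → contributes +1 998 202 mm⁴
  horizontal leg (remainder): d = -53.72093 mm → contributes +740165.5 mm⁴
Total I = 2 738 368 mm⁴.

I_xx ≈ 2.7384 × 10⁶ mm⁴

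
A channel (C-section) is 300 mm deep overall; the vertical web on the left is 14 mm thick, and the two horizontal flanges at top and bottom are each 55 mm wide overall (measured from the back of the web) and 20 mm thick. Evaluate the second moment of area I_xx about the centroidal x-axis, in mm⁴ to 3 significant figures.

I_xx ≈ 6.37 × 10⁷ mm⁴

Break the section into simple shapes (no overlaps), measuring from the bottom-left corner of the bounding box.
Web: 14 × 300, A = 4 200 mm², y = 150 mm, Ī = 31 500 000 mm⁴.
Top flange (beyond web): 41 × 20, A = 820 mm², y = 290 mm, Ī = 27 333 mm⁴.
Bottom flange (beyond web): 41 × 20, A = 820 mm², y = 10 mm, Ī = 27 333 mm⁴.
By symmetry the centroid is at mid-height, ȳ = 150 mm.
Transfer each piece to the centroidal x-axis using Ī + A·d² with d = y − 150:
  web: d = 0 mm → contributes +31 500 000 mm⁴
  top flange (beyond web): d = 140 mm → contributes +16 099 333 mm⁴
  bottom flange (beyond web): d = -140 mm → contributes +16 099 333 mm⁴
Total I = 63 698 667 mm⁴.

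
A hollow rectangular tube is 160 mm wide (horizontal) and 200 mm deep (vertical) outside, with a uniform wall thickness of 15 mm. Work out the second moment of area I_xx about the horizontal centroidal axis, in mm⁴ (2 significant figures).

Decompose the section into non-overlapping parts with the origin at the bottom-left of its bounding rectangle.
Outer rectangle: 160 × 200, A = 32 000 mm², y = 100 mm, Ī = 106 666 667 mm⁴.
Inner void (subtracted): 130 × 170, A = 22 100 mm², y = 100 mm, Ī = 53 224 167 mm⁴.
By symmetry the centroid is at mid-height, ȳ = 100 mm.
All pieces are centred on the horizontal centroidal axis, so I = ΣĪ (holes subtracted) = 53 442 500 mm⁴.

I_xx ≈ 5.3 × 10⁷ mm⁴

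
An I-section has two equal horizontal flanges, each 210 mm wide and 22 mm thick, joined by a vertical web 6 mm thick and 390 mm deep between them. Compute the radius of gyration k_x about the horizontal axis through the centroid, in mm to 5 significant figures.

Decompose the section into non-overlapping parts with the origin at the bottom-left of its bounding rectangle.
Bottom flange: 210 × 22, A = 4 620 mm², y = 11 mm, Ī = 186 340 mm⁴.
Web: 6 × 390, A = 2 340 mm², y = 217 mm, Ī = 29 659 500 mm⁴.
Top flange: 210 × 22, A = 4 620 mm², y = 423 mm, Ī = 186 340 mm⁴.
By symmetry the centroid is at mid-height, ȳ = 217 mm.
Transfer each piece to the horizontal axis through the centroid using Ī + A·d² with d = y − 217:
  bottom flange: d = -206 mm → contributes +196 240 660 mm⁴
  web: d = 0 mm → contributes +29 659 500 mm⁴
  top flange: d = 206 mm → contributes +196 240 660 mm⁴
Total I = 422 140 820 mm⁴.
Radius of gyration: k = √(I/A) = √(422 140 820 / 11 580) = 190.9301 mm.

k_x ≈ 190.93 mm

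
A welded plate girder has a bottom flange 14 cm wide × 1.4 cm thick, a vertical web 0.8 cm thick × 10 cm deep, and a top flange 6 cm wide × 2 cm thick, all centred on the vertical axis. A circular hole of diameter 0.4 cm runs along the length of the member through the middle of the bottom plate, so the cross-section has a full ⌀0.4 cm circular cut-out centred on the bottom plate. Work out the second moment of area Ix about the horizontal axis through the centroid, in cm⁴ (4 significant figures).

Ix ≈ 1100 cm⁴

Decompose the section into non-overlapping parts with the origin at the bottom-left of its bounding rectangle.
Bottom plate: 14 × 1.4, A = 19.6 cm², y = 0.7 cm, Ī = 3.20133 cm⁴.
Web plate: 0.8 × 10, A = 8 cm², y = 6.4 cm, Ī = 66.6667 cm⁴.
Top plate: 6 × 2, A = 12 cm², y = 12.4 cm, Ī = 4 cm⁴.
Hole (subtracted): ⌀0.4, A = 0.125664 cm², y = 0.7 cm, Ī = 0.00125664 cm⁴.
Centroid: ȳ = ΣA·y / ΣA = 5.41192 cm.
Transfer each piece to the horizontal axis through the centroid using Ī + A·d² with d = y − 5.41192:
  bottom plate: d = -4.71192 cm → contributes +438.365 cm⁴
  web plate: d = 0.988078 cm → contributes +74.477 cm⁴
  top plate: d = 6.98808 cm → contributes +589.999 cm⁴
  hole: d = -4.71192 cm → contributes −2.79127 cm⁴
Total I = 1100.05 cm⁴.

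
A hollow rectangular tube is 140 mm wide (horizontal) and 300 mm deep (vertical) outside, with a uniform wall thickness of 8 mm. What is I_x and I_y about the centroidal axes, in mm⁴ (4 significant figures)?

Split into non-overlapping primitives; take the origin at the lower-left of the bounding box.
Outer rectangle: 140 × 300, A = 42 000 mm², y = 150 mm, Ī = 315 000 000 mm⁴.
Inner void (subtracted): 124 × 284, A = 35 216 mm², y = 150 mm, Ī = 236 698 475 mm⁴.
By symmetry the centroid is at mid-height, ȳ = 150 mm.
All pieces are centred on the centroidal x-axis, so I = ΣĪ (holes subtracted) = 78 301 525 mm⁴.
Repeating about the centroidal y-axis gives I_y = 23 476 565 mm⁴.

I_x ≈ 7.830 × 10⁷ mm⁴, I_y ≈ 2.348 × 10⁷ mm⁴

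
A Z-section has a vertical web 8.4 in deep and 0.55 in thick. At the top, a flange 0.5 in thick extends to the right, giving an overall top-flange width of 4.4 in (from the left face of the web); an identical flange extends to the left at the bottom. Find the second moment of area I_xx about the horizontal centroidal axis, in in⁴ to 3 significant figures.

Decompose the section into non-overlapping parts with the origin at the bottom-left of its bounding rectangle.
Web: 0.55 × 8.4, A = 4.62 in², y = 4.2 in, Ī = 27.166 in⁴.
Top flange (beyond web): 3.85 × 0.5, A = 1.925 in², y = 8.15 in, Ī = 0.040104 in⁴.
Bottom flange (beyond web): 3.85 × 0.5, A = 1.925 in², y = 0.25 in, Ī = 0.040104 in⁴.
Centroid: ȳ = ΣA·y / ΣA = 4.2 in.
Transfer each piece to the horizontal centroidal axis using Ī + A·d² with d = y − 4.2:
  web: d = 0 in → contributes +27.166 in⁴
  top flange (beyond web): d = 3.95 in → contributes +30.075 in⁴
  bottom flange (beyond web): d = -3.95 in → contributes +30.075 in⁴
Total I = 87.315 in⁴.

I_xx ≈ 87.3 in⁴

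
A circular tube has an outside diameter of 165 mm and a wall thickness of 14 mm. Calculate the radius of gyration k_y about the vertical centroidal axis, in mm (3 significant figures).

Decompose the section into non-overlapping parts with the origin at the bottom-left of its bounding rectangle.
Outer circle: ⌀165, A = 21 382 mm², x = 82.5 mm, Ī = 36 383 601 mm⁴.
Bore (subtracted): ⌀137, A = 14 741 mm², x = 82.5 mm, Ī = 17 292 276 mm⁴.
By symmetry the centroid is at mid-width, x̄ = 82.5 mm.
All pieces are centred on the vertical centroidal axis, so I = ΣĪ (holes subtracted) = 19 091 324 mm⁴.
Radius of gyration: k = √(I/A) = √(19 091 324 / 6641.3) = 53.616 mm.

k_y ≈ 53.6 mm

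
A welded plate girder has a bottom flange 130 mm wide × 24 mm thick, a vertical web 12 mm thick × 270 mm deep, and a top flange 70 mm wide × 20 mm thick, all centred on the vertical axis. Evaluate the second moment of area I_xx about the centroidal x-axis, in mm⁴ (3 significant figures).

Decompose the section into non-overlapping parts with the origin at the bottom-left of its bounding rectangle.
Bottom plate: 130 × 24, A = 3 120 mm², y = 12 mm, Ī = 149 760 mm⁴.
Web plate: 12 × 270, A = 3 240 mm², y = 159 mm, Ī = 19 683 000 mm⁴.
Top plate: 70 × 20, A = 1 400 mm², y = 304 mm, Ī = 46 667 mm⁴.
Centroid: ȳ = ΣA·y / ΣA = 126.06 mm.
Transfer each piece to the centroidal x-axis using Ī + A·d² with d = y − 126.06:
  bottom plate: d = -114.06 mm → contributes +40 737 625 mm⁴
  web plate: d = 32.943 mm → contributes +23 199 245 mm⁴
  top plate: d = 177.94 mm → contributes +44 376 011 mm⁴
Total I = 108 312 882 mm⁴.

I_xx ≈ 1.08 × 10⁸ mm⁴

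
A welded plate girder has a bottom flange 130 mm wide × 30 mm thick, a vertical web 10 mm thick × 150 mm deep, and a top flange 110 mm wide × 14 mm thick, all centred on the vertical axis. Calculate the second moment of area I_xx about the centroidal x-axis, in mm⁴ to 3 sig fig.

I_xx ≈ 3.78 × 10⁷ mm⁴

Break the section into simple shapes (no overlaps), measuring from the bottom-left corner of the bounding box.
Bottom plate: 130 × 30, A = 3 900 mm², y = 15 mm, Ī = 292 500 mm⁴.
Web plate: 10 × 150, A = 1 500 mm², y = 105 mm, Ī = 2 812 500 mm⁴.
Top plate: 110 × 14, A = 1 540 mm², y = 187 mm, Ī = 25 153 mm⁴.
Centroid: ȳ = ΣA·y / ΣA = 72.62 mm.
Transfer each piece to the centroidal x-axis using Ī + A·d² with d = y − 72.62:
  bottom plate: d = -57.62 mm → contributes +13 240 570 mm⁴
  web plate: d = 32.38 mm → contributes +4 385 236 mm⁴
  top plate: d = 114.38 mm → contributes +20 172 783 mm⁴
Total I = 37 798 589 mm⁴.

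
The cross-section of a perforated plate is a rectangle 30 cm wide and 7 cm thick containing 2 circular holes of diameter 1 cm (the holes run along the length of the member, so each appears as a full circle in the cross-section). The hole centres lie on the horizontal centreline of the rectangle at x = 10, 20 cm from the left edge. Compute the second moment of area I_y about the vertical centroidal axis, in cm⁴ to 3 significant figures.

Decompose the section into non-overlapping parts with the origin at the bottom-left of its bounding rectangle.
Plate: 30 × 7, A = 210 cm², x = 15 cm, Ī = 15 750 cm⁴.
Hole 1 (subtracted): ⌀1, A = 0.7854 cm², x = 10 cm, Ī = 0.049087 cm⁴.
Hole 2 (subtracted): ⌀1, A = 0.7854 cm², x = 20 cm, Ī = 0.049087 cm⁴.
By symmetry the centroid is at mid-width, x̄ = 15 cm.
Transfer each piece to the vertical centroidal axis using Ī + A·d² with d = x − 15:
  plate: d = 0 cm → contributes +15 750 cm⁴
  hole 1: d = -5 cm → contributes −19.684 cm⁴
  hole 2: d = 5 cm → contributes −19.684 cm⁴
Total I = 15 711 cm⁴.

I_y ≈ 1.57 × 10⁴ cm⁴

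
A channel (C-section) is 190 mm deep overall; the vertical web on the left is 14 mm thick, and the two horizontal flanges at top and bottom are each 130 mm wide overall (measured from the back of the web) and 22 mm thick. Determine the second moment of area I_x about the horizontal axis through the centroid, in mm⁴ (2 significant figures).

I_x ≈ 4.4 × 10⁷ mm⁴

Split into non-overlapping primitives; take the origin at the lower-left of the bounding box.
Web: 14 × 190, A = 2 660 mm², y = 95 mm, Ī = 8 002 167 mm⁴.
Top flange (beyond web): 116 × 22, A = 2 552 mm², y = 179 mm, Ī = 102 931 mm⁴.
Bottom flange (beyond web): 116 × 22, A = 2 552 mm², y = 11 mm, Ī = 102 931 mm⁴.
By symmetry the centroid is at mid-height, ȳ = 95 mm.
Transfer each piece to the horizontal axis through the centroid using Ī + A·d² with d = y − 95:
  web: d = 0 mm → contributes +8 002 167 mm⁴
  top flange (beyond web): d = 84 mm → contributes +18 109 843 mm⁴
  bottom flange (beyond web): d = -84 mm → contributes +18 109 843 mm⁴
Total I = 44 221 852 mm⁴.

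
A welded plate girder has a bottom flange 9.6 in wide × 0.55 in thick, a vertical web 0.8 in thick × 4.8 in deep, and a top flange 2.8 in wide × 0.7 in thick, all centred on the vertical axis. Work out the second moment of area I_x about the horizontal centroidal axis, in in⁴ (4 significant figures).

Decompose the section into non-overlapping parts with the origin at the bottom-left of its bounding rectangle.
Bottom plate: 9.6 × 0.55, A = 5.28 in², y = 0.275 in, Ī = 0.1331 in⁴.
Web plate: 0.8 × 4.8, A = 3.84 in², y = 2.95 in, Ī = 7.3728 in⁴.
Top plate: 2.8 × 0.7, A = 1.96 in², y = 5.7 in, Ī = 0.0800333 in⁴.
Centroid: ȳ = ΣA·y / ΣA = 2.16173 in.
Transfer each piece to the horizontal centroidal axis using Ī + A·d² with d = y − 2.16173:
  bottom plate: d = -1.88673 in → contributes +18.9286 in⁴
  web plate: d = 0.788267 in → contributes +9.75884 in⁴
  top plate: d = 3.53827 in → contributes +24.6179 in⁴
Total I = 53.3054 in⁴.

I_x ≈ 53.31 in⁴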